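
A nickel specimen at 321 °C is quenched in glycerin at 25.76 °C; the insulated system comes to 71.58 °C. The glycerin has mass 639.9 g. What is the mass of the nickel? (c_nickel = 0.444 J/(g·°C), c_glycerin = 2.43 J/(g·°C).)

m ≈ 643 g

Setting the total heat transfer to zero:
m×0.444×(71.58 − 321) + 639.9×2.43×(71.58 − 25.76) = 0
-110.74 m = -71248
m = -71248/-110.74 ≈ 643.4 g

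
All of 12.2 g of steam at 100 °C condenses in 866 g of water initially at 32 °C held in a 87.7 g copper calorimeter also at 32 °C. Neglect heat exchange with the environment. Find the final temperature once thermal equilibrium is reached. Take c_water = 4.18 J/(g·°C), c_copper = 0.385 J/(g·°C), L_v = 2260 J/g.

T_f ≈ 40.4 °C

Sum of m c ΔT and latent-heat terms is zero:
condense steam: −12.2·2260 = −27572; condensed water 100 °C→T: 51(T − 100); water warms: 866·4.18·(T − 32) = 3619.9(T − 32); copper cup: 87.7·0.385·(T − 32) = 33.76(T − 32)
3704.6 T = 27572 + 5099.6 + 116917 = 149588
T ≈ 40.38 °C — below 100 °C, confirming all the steam condensed.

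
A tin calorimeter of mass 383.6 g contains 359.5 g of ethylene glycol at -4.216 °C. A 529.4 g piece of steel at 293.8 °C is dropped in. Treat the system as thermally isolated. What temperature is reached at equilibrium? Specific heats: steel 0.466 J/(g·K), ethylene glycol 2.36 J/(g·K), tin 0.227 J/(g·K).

With ΣQ=0 the equilibrium temperature is the m·c-weighted mean:
T_f = (246.7×293.8 + 848.42×(-4.216) + 87.08×(-4.216)) / (246.7 + 848.42 + 87.08)
    = 68537 / 1182.2 ≈ 57.97 °C

T_f ≈ 58.0 °C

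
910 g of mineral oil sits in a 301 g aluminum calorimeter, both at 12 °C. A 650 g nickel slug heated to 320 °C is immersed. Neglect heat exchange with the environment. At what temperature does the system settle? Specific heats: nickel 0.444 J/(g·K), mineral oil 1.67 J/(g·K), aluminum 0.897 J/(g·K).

T_f ≈ 54.8 °C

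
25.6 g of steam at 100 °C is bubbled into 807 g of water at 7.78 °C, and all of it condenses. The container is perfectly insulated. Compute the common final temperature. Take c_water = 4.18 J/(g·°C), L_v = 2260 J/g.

T_f ≈ 27.2 °C

Setting the total heat transfer to zero:
latent heat released on condensation: 25.6·2260 = 57856
  condensate cools 100→T: 25.6·4.18·(T − 100) = 107.01(T − 100)
  original water: 3373.3(T − 7.78)
3480.3 T = 57856 + 10701 + 26244 = 94801
T ≈ 27.24 °C, under the boiling point, so the assumption holds.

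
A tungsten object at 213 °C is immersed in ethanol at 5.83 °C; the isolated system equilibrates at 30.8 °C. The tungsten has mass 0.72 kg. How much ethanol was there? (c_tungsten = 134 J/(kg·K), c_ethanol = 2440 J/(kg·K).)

m ≈ 0.289 kg

Conservation of energy gives ΣQ = 0:
0.72·134·(30.8 − 213) + m·2440·(30.8 − 5.83) = 0
60927 m = 17579
m = 17579/60927 ≈ 0.2885 kg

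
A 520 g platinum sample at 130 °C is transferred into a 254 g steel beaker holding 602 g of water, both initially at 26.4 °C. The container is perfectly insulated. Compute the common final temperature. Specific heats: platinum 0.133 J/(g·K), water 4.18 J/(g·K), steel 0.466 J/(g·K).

T_f ≈ 29.0 °C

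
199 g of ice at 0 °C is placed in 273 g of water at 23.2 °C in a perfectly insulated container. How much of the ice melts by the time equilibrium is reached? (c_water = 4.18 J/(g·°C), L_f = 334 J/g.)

Heat available from the water dropping to 0 °C: 273×4.18×23.2 = 26474 J.
Melting all 199 g of ice would need 199×334 = 66466 J.
Since 26474 < 66466 J, not all the ice melts; equilibrium is at 0 °C.
m_melt = 26474 / L_f = 79.26 g.

m_melted ≈ 79.3 g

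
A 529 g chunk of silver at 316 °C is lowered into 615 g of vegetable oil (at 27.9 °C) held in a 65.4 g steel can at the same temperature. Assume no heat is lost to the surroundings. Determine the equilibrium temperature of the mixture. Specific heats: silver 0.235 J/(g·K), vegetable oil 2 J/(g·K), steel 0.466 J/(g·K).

T_f ≈ 53.8 °C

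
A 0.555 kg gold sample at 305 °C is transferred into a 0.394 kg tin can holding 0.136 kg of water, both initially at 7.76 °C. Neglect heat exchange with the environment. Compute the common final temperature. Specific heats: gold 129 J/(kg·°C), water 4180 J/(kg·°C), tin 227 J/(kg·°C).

T_f = Σ m_i c_i T_i / Σ m_i c_i:
T_f = (71.6*305 + 568.48*7.76 + 89.44*7.76) / (71.6 + 568.48 + 89.44)
    = 26942 / 729.51 ≈ 36.93 °C

T_f ≈ 36.9 °C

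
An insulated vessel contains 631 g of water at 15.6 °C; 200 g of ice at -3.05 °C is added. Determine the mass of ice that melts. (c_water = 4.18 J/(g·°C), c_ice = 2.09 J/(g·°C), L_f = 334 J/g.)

m_melted ≈ 119 g

Cooling the water to 0 °C releases 631×4.18×15.6 = 41146 J.
Of that, 200×2.09×3.05 = 1274.9 J goes to bring the ice to 0 °C, leaving 39871 J.
Melting all 200 g of ice would need 200×334 = 66800 J.
Since 39871 < 66800 J, not all the ice melts; equilibrium is at 0 °C.
Mass melted = 39871/334 ≈ 119.4 g.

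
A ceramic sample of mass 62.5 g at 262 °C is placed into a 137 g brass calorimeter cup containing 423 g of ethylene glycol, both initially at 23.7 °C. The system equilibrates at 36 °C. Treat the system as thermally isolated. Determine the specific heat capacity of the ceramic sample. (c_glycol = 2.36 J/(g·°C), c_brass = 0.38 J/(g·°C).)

c ≈ 0.915 J/(g·°C)

Let T be the final temperature. ΣQ_i = 0:
62.5·c·(36 − 262) + 423·2.36·(36 − 23.7) + 137·0.38·(36 − 23.7) = 0
-14125 c = -12919
c = -12919/-14125 ≈ 0.9146 J/(g·°C)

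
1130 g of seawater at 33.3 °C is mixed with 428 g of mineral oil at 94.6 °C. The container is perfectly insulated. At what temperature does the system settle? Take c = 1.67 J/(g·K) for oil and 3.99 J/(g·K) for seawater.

Energy conservation, ΣQ = 0:
428×1.67×(T − 94.6) + 1130×3.99×(T − 33.3) = 0
(714.76 + 4508.7) T = 714.76×94.6 + 4508.7×33.3
T ≈ 41.69 °C

T_f ≈ 41.7 °C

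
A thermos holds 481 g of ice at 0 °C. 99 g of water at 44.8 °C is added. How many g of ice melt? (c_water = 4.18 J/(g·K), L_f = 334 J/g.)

m_melted ≈ 55.5 g

Water can give up m c ΔT = 99·4.18·44.8 = 18539 J before reaching 0 °C.
Fully melting the ice requires m_ice L_f = 481·334 = 160654 J.
Since 18539 < 160654 J, not all the ice melts; equilibrium is at 0 °C.
m_melted·334 = 18539  ⇒  m_melted ≈ 55.51 g.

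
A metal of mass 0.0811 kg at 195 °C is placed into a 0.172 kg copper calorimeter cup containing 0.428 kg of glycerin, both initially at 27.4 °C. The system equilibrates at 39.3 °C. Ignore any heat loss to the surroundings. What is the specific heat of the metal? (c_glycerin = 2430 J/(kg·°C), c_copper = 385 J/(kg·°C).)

c ≈ 1040 J/(kg·°C)

Taking heat into each body as positive, Σ m c ΔT = 0:
0.0811×c×(39.3 − 195) + 0.428×2430×(39.3 − 27.4) + 0.172×385×(39.3 − 27.4) = 0
-12.63 c = -13164
c = -13164/-12.63 ≈ 1043 J/(kg·°C)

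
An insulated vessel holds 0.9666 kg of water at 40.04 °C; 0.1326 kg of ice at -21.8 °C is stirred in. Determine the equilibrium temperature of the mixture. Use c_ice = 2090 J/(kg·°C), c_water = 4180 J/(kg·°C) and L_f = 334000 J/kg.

Heat gained plus heat lost sum to zero:
warm ice to 0 °C: 0.1326·2090·(0 − (-21.8)) = 6041.5; latent heat to melt: 0.1326·334000 = 44288; warm the meltwater: 554.27 T; water: 4040.4(T − 40.04)
4594.7 T = 161777 − 50330 = 111447
T ≈ 24.26 °C (positive, so assuming full melt was valid).

T_f ≈ 24.3 °C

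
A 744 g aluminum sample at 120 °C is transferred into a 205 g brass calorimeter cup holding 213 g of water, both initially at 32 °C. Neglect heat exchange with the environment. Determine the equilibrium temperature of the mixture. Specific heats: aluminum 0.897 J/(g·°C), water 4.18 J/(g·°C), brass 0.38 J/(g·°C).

T_f ≈ 67.9 °C

Energy conservation, ΣQ = 0:
744·0.897·(T − 120) + 213·4.18·(T − 32) + 205·0.38·(T − 32) = 0
1635.6 T = 111068
T ≈ 67.91 °C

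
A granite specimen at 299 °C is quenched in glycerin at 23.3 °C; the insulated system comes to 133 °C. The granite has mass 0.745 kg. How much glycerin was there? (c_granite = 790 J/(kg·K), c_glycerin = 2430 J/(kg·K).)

|Q_granite| = |Q_glycerin|:
0.745·790·(299 − 133) = m·2430·(133 − 23.3)
266571 m = 97699  ⇒  m ≈ 0.3665 kg

m ≈ 0.367 kg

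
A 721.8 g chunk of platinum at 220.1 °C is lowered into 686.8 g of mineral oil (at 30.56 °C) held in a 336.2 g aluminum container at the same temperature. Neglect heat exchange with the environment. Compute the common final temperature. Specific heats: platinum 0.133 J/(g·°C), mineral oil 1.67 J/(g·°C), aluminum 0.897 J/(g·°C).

T_f ≈ 42.3 °C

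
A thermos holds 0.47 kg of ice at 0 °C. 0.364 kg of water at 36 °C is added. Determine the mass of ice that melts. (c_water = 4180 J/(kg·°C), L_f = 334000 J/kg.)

Water can give up m c ΔT = 0.364·4180·36 = 54775 J before reaching 0 °C.
Fully melting the ice requires m_ice L_f = 0.47·334000 = 156980 J.
Since 54775 < 156980 J, not all the ice melts; equilibrium is at 0 °C.
m_melted·334000 = 54775  ⇒  m_melted ≈ 0.164 kg.

m_melted ≈ 0.164 kg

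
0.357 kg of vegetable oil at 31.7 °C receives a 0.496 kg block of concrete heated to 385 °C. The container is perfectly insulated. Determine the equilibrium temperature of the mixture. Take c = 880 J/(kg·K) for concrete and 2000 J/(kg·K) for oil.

T_f ≈ 165.7 °C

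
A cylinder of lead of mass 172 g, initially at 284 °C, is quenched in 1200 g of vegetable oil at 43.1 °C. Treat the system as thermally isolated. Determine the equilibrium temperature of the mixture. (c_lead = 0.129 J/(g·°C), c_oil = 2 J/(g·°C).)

Conservation of energy gives ΣQ = 0:
172×0.129×(T − 284) + 1200×2×(T − 43.1) = 0
2422.2 T = 109741
T = 109741 / 2422.2 = 45.3 °C

T_f ≈ 45.3 °C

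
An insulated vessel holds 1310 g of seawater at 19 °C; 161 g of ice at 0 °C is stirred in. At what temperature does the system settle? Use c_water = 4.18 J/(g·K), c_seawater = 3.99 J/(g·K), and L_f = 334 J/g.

Taking heat into each body as positive, Σ m c ΔT = 0:
latent heat to melt: 161·334 = 53774
  warm the meltwater: 672.98 T
  seawater: 5226.9(T − 19)
5899.9 T = 99311 − 53774 = 45537
T ≈ 7.72 °C. Since T > 0 °C, the all-ice-melts assumption holds.

T_f ≈ 7.7 °C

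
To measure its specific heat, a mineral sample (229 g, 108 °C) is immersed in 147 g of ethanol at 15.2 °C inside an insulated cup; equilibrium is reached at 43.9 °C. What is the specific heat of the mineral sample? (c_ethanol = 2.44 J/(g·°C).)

Energy conservation, ΣQ = 0:
229·c·(43.9 − 108) + 147·2.44·(43.9 − 15.2) = 0
-14679 c = -10294
c = -10294/-14679 ≈ 0.7013 J/(g·°C)

c ≈ 0.701 J/(g·°C)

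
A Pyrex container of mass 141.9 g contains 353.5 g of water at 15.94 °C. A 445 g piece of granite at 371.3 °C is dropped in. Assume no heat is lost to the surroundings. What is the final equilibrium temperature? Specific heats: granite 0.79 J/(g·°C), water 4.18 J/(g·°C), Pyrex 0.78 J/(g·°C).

T_f = Σ m_i c_i T_i / Σ m_i c_i:
T_f = (351.55*371.3 + 1477.6*15.94 + 110.68*15.94) / (351.55 + 1477.6 + 110.68)
    = 155848 / 1939.9 ≈ 80.34 °C

T_f ≈ 80.3 °C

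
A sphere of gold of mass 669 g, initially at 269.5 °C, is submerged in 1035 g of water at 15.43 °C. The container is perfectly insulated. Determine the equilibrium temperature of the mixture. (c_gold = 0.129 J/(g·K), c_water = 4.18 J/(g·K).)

Heat gained plus heat lost sum to zero:
669×0.129×(T − 269.5) + 1035×4.18×(T − 15.43) = 0
(86.3 + 4326.3) T = 86.3×269.5 + 4326.3×15.43
T = 90013 / 4412.6 = 20.4 °C

T_f ≈ 20.4 °C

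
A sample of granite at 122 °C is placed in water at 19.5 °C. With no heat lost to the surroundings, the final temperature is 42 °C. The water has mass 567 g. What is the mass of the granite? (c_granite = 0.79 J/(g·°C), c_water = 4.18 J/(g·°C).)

m ≈ 844 g

|Q_granite| = |Q_water|:
m×0.79×(122 − 42) = 567×4.18×(42 − 19.5)
63.2 m = 53326  ⇒  m ≈ 843.8 g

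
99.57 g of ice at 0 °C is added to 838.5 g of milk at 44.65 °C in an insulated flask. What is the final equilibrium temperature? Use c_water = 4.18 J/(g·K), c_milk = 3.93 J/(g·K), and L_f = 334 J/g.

T_f ≈ 30.7 °C

Heat gained plus heat lost sum to zero:
latent heat to melt: 99.57×334 = 33256
  meltwater 0→T: 99.57×4.18×T = 416.2 T
  milk cools: 838.5×3.93×(T − 44.65) = 3295.3(T − 44.65)
3711.5 T = 147135 − 33256 = 113879
T ≈ 30.68 °C (positive, so assuming full melt was valid).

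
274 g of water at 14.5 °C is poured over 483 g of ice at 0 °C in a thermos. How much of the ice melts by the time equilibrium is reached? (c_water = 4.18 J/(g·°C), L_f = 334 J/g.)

m_melted ≈ 49.7 g

Water can give up m c ΔT = 274×4.18×14.5 = 16607 J before reaching 0 °C.
To melt every bit of ice: 483×334 = 161322 J.
16607 J < 161322 J, so only part of the ice melts and the system sits at 0 °C.
Mass melted = 16607/334 ≈ 49.72 g.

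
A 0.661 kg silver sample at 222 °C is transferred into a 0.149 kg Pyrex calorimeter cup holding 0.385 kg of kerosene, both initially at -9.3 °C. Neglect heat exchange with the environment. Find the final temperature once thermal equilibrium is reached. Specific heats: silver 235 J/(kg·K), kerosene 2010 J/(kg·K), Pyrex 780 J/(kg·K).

T_f ≈ 25.1 °C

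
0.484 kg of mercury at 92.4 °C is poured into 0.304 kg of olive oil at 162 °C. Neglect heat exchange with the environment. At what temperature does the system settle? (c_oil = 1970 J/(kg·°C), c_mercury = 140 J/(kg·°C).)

With ΣQ=0 the equilibrium temperature is the m·c-weighted mean:
T_f = (598.88*162 + 67.76*92.4) / (598.88 + 67.76)
    = 103280 / 666.64 ≈ 154.93 °C

T_f ≈ 154.9 °C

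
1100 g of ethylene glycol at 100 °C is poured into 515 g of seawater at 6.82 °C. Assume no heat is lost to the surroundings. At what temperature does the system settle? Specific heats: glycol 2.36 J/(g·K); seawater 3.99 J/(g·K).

T_f = Σ m_i c_i T_i / Σ m_i c_i:
T_f = (2596×100 + 2054.8×6.82) / (2596 + 2054.8)
    = 273614 / 4650.9 ≈ 58.83 °C

T_f ≈ 58.8 °C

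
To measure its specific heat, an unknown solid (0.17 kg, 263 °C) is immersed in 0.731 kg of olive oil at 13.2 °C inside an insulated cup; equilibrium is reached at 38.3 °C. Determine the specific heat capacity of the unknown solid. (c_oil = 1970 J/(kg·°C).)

Energy conservation, ΣQ = 0:
0.17×c×(38.3 − 263) + 0.731×1970×(38.3 − 13.2) = 0
-38.2 c = -36146
c = -36146/-38.2 ≈ 946.2 J/(kg·°C)

c ≈ 946 J/(kg·°C)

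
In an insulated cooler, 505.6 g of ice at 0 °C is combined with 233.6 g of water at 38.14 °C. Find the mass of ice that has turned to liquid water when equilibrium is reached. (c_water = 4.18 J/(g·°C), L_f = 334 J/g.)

m_melted ≈ 112 g

Cooling the water to 0 °C releases 233.6·4.18·38.14 = 37242 J.
To melt every bit of ice: 505.6·334 = 168870 J.
37242 J < 168870 J, so only part of the ice melts and the system sits at 0 °C.
m_melted·334 = 37242  ⇒  m_melted ≈ 111.5 g.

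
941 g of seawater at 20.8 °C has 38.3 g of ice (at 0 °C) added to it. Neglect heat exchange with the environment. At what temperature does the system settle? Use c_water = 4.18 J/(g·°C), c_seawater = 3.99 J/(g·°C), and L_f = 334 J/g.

T_f ≈ 16.7 °C

Taking heat into each body as positive, Σ m c ΔT = 0:
fusion: m_ice L_f = 38.3×334 = 12792; warm the meltwater: 160.09 T; seawater: 3754.6(T − 20.8)
3914.7 T = 78095 − 12792 = 65303
T ≈ 16.68 °C. Since T > 0 °C, the all-ice-melts assumption holds.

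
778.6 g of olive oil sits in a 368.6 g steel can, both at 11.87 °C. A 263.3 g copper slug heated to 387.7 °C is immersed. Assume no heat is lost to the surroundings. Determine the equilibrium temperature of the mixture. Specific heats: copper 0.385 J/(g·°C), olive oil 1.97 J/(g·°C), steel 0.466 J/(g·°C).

T_f ≈ 33.0 °C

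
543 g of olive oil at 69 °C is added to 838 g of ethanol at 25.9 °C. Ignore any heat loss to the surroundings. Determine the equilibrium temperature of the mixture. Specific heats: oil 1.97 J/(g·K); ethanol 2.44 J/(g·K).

T_f ≈ 40.7 °C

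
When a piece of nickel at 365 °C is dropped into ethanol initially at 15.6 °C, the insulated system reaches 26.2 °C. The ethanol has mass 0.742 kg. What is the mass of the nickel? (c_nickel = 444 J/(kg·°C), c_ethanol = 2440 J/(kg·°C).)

m ≈ 0.128 kg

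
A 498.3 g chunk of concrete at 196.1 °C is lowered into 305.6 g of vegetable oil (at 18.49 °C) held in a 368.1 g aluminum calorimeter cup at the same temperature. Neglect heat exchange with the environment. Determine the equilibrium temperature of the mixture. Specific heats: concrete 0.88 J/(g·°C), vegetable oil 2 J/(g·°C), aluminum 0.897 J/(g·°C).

Let T be the final temperature. ΣQ_i = 0:
498.3·0.88·(T − 196.1) + 305.6·2·(T − 18.49) + 368.1·0.897·(T − 18.49) = 0
1379.9 T = 103397
T = 103397/1379.9 ≈ 74.93 °C

T_f ≈ 74.9 °C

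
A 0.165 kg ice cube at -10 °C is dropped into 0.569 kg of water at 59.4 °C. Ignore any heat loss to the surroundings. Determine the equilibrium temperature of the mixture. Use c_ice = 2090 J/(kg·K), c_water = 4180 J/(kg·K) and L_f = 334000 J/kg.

Taking heat into each body as positive, Σ m c ΔT = 0:
warm ice to 0 °C: 0.165·2090·(0 − (-10)) = 3448.5; fusion: m_ice L_f = 0.165·334000 = 55110; warm the meltwater: 689.7 T; water cools: 0.569·4180·(T − 59.4) = 2378.4(T − 59.4)
3068.1 T = 141278 − 58558 = 82720
T ≈ 26.96 °C (positive, so assuming full melt was valid).

T_f ≈ 27.0 °C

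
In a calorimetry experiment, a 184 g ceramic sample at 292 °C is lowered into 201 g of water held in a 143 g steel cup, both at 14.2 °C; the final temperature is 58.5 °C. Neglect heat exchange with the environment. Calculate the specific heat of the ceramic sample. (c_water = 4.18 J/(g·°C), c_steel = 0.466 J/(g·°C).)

c ≈ 0.935 J/(g·°C)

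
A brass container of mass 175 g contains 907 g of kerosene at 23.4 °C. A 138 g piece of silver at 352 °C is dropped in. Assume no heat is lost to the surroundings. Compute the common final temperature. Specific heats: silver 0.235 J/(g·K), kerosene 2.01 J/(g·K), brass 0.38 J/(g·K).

Setting the total heat transfer to zero:
138×0.235×(T − 352) + 907×2.01×(T − 23.4) + 175×0.38×(T − 23.4) = 0
32.43(T − 352) + 1823.1(T − 23.4) + 66.5(T − 23.4) = 0
(32.43 + 1823.1 + 66.5) T = 32.43×352 + 1823.1×23.4 + 66.5×23.4
T ≈ 28.94 °C

T_f ≈ 28.9 °C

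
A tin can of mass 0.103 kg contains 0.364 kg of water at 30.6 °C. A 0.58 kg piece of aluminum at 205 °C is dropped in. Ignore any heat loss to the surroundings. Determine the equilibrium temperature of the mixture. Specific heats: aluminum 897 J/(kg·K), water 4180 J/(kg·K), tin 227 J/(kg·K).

T_f ≈ 74.5 °C

Let T be the final temperature. ΣQ_i = 0:
0.58×897×(T − 205) + 0.364×4180×(T − 30.6) + 0.103×227×(T − 30.6) = 0
2065.2 T = 153927
T = 153927/2065.2 ≈ 74.54 °C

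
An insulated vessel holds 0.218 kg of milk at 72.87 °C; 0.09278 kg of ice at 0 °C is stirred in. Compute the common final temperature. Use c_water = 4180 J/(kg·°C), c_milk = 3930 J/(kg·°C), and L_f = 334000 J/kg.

Energy balance with sensible and latent terms:
latent heat to melt: 0.09278·334000 = 30989; warm the meltwater: 387.82 T; milk: 856.74(T − 72.87)
1244.6 T = 62431 − 30989 = 31442
T ≈ 25.26 °C. Since T > 0 °C, the all-ice-melts assumption holds.

T_f ≈ 25.3 °C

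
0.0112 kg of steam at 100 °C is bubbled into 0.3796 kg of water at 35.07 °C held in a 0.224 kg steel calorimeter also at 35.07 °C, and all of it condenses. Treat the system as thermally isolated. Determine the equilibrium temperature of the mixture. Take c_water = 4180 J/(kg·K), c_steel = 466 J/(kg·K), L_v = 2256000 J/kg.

Net heat exchanged in the isolated system is zero:
latent heat released on condensation: 0.0112×2256000 = 25267; condensate cools 100→T: 0.0112×4180×(T − 100) = 46.82(T − 100); water warms: 0.3796×4180×(T − 35.07) = 1586.7(T − 35.07); cup: 104.38(T − 35.07)
1737.9 T = 25267 + 4681.6 + 59307 = 89256
T ≈ 51.36 °C — below 100 °C, confirming all the steam condensed.

T_f ≈ 51.4 °C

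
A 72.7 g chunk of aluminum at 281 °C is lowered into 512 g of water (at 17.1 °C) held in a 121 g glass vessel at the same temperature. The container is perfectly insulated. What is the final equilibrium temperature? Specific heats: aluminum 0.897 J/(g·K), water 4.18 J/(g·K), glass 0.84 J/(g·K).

Taking heat into each body as positive, Σ m c ΔT = 0:
72.7·0.897·(T − 281) + 512·4.18·(T − 17.1) + 121·0.84·(T − 17.1) = 0
2307 T = 56659
T = 56659 / 2307 = 24.6 °C

T_f ≈ 24.6 °C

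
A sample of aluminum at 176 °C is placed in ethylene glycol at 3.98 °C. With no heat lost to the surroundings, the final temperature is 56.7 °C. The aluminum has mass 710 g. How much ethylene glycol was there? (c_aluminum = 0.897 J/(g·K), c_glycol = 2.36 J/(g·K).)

Heat lost by the aluminum = heat gained by the glycol:
710·0.897·(176 − 56.7) = m·2.36·(56.7 − 3.98)
124.42 m = 75979  ⇒  m ≈ 610.7 g

m ≈ 611 g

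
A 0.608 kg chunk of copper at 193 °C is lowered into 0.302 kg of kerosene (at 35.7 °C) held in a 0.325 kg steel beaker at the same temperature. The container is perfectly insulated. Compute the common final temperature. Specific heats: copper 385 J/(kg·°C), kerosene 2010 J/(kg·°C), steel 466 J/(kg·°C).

T_f ≈ 72.8 °C

Setting the total heat transfer to zero:
0.608*385*(T − 193) + 0.302*2010*(T − 35.7) + 0.325*466*(T − 35.7) = 0
992.55 T = 72255
T ≈ 72.80 °C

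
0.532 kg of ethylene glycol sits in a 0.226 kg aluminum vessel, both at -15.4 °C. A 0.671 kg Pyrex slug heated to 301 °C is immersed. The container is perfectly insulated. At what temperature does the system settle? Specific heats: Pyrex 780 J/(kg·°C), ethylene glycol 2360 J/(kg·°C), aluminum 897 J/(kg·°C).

T_f ≈ 68.2 °C

Conservation of energy gives ΣQ = 0:
0.671·780·(T − 301) + 0.532·2360·(T − (-15.4)) + 0.226·897·(T − (-15.4)) = 0
523.38(T − 301) + 1255.5(T − (-15.4)) + 202.72(T − (-15.4)) = 0
(523.38 + 1255.5 + 202.72) T = 523.38·301 + 1255.5·(-15.4) + 202.72·(-15.4)
T = 135080/1981.6 ≈ 68.17 °C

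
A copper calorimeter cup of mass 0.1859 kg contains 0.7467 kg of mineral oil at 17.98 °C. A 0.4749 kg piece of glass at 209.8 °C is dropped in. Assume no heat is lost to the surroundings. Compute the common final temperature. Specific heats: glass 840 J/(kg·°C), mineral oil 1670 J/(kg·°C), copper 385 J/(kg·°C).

T_f ≈ 62.5 °C

Net heat exchanged in the isolated system is zero:
0.4749·840·(T − 209.8) + 0.7467·1670·(T − 17.98) + 0.1859·385·(T − 17.98) = 0
398.92(T − 209.8) + 1247(T − 17.98) + 71.57(T − 17.98) = 0
1717.5 T = 107400
T = 107400 / 1717.5 = 62.5 °C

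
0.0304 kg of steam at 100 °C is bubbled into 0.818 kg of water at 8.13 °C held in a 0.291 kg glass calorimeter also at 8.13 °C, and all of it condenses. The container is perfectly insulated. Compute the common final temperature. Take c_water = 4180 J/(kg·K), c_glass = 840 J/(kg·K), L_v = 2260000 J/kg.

Setting the total heat transfer to zero:
steam→water at 100 °C releases m L_v = 0.0304×2260000 = 68704; condensed water 100 °C→T: 127.07(T − 100); original water: 3419.2(T − 8.13); glass cup: 0.291×840×(T − 8.13) = 244.44(T − 8.13)
3790.8 T = 68704 + 12707 + 29786 = 111197
T ≈ 29.33 °C — below 100 °C, confirming all the steam condensed.

T_f ≈ 29.3 °C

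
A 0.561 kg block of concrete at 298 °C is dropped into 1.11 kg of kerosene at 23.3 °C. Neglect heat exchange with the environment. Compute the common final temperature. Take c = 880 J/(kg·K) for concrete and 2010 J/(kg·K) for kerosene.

T_f ≈ 73.1 °C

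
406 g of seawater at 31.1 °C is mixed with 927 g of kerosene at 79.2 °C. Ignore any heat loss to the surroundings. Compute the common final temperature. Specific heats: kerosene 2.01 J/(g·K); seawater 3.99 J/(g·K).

T_f ≈ 56.8 °C

Let T be the final temperature. ΣQ_i = 0:
927*2.01*(T − 79.2) + 406*3.99*(T − 31.1) = 0
(1863.3 + 1619.9) T = 1863.3*79.2 + 1619.9*31.1
T = 197951/3483.2 ≈ 56.83 °C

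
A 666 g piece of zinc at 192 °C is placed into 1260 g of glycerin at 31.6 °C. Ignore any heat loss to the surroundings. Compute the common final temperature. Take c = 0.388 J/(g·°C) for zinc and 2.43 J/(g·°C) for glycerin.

T_f ≈ 44.1 °C

Set heat shed by the hot body equal to heat absorbed by the cold body:
666×0.388×(192 − T) = 1260×2.43×(T − 31.6)
258.41(192 − T) = 3061.8(T − 31.6)
3320.2 T = 146367  ⇒  T ≈ 44.08 °C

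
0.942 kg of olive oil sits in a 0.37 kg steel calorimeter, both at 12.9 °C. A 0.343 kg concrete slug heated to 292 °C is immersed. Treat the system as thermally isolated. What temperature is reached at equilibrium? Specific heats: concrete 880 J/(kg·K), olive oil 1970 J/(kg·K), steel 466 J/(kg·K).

T_f ≈ 49.1 °C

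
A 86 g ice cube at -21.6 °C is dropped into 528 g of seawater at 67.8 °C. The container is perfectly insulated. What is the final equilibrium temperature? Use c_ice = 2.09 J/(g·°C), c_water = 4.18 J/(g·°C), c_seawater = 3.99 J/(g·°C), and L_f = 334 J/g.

T_f ≈ 44.7 °C

Conservation of energy gives ΣQ = 0:
ice -21.6→0 °C: 86×2.09×21.6 = 3882.4; latent heat to melt: 86×334 = 28724; warm the meltwater: 359.48 T; seawater cools: 528×3.99×(T − 67.8) = 2106.7(T − 67.8)
2466.2 T = 142836 − 32606 = 110229
T ≈ 44.70 °C — above 0 °C, consistent with complete melting.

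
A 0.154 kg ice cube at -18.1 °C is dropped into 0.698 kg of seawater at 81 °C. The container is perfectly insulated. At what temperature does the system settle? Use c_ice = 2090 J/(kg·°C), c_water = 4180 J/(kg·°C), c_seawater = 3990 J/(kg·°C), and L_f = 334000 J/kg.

Let T be the final temperature. ΣQ_i = 0:
ice -18.1→0 °C: 0.154×2090×18.1 = 5825.7
  latent heat to melt: 0.154×334000 = 51436
  meltwater 0→T: 0.154×4180×T = 643.72 T
  seawater cools: 0.698×3990×(T − 81) = 2785(T − 81)
3428.7 T = 225587 − 57262 = 168325
T ≈ 49.09 °C. Since T > 0 °C, the all-ice-melts assumption holds.

T_f ≈ 49.1 °C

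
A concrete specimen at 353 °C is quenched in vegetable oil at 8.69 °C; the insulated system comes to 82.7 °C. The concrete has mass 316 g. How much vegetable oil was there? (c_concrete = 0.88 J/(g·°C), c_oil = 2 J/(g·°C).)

Heat lost by the concrete = heat gained by the oil:
316×0.88×(353 − 82.7) = m×2×(82.7 − 8.69)
148.02 m = 75165  ⇒  m ≈ 507.8 g

m ≈ 508 g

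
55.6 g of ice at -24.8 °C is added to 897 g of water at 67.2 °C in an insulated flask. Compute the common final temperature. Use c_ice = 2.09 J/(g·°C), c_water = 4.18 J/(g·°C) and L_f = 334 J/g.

Net heat exchanged in the isolated system is zero:
ice -24.8→0 °C: 55.6·2.09·24.8 = 2881.9
  melt ice: 55.6·334 = 18570
  warm the meltwater: 232.41 T
  water: 3749.5(T − 67.2)
3981.9 T = 251964 − 21452 = 230511
T ≈ 57.89 °C — above 0 °C, consistent with complete melting.

T_f ≈ 57.9 °C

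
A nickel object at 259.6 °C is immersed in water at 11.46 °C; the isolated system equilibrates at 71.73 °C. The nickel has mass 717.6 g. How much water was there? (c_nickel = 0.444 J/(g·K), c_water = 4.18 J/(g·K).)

m ≈ 238 g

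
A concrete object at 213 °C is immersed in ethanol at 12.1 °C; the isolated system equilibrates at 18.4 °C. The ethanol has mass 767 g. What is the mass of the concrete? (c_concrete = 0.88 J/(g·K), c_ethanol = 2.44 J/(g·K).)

Net heat exchanged in the isolated system is zero:
m·0.88·(18.4 − 213) + 767·2.44·(18.4 − 12.1) = 0
-171.25 m = -11790
m = -11790/-171.25 ≈ 68.85 g

m ≈ 68.8 g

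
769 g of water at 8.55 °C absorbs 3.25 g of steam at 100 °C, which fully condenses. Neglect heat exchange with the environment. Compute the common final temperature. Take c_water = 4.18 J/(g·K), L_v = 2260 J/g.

T_f ≈ 11.2 °C

Net heat exchanged in the isolated system is zero:
condense steam: −3.25·2260 = −7345
  condensed water 100 °C→T: 13.58(T − 100)
  original water: 3214.4(T − 8.55)
3228 T = 7345 + 1358.5 + 27483 = 36187
T ≈ 11.21 °C — below 100 °C, confirming all the steam condensed.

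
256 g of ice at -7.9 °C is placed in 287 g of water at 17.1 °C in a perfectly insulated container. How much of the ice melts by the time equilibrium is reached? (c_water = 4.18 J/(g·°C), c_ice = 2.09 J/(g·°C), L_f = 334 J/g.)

Water can give up m c ΔT = 287·4.18·17.1 = 20514 J before reaching 0 °C.
Of that, 256·2.09·7.9 = 4226.8 J goes to bring the ice to 0 °C, leaving 16287 J.
Fully melting the ice requires m_ice L_f = 256·334 = 85504 J.
16287 J < 85504 J, so only part of the ice melts and the system sits at 0 °C.
Mass melted = 16287/334 ≈ 48.76 g.

m_melted ≈ 48.8 g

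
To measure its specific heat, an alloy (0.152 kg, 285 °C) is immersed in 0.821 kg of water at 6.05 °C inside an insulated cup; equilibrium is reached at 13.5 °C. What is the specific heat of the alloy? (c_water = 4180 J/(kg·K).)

c ≈ 620 J/(kg·K)

Heat lost by the alloy = heat gained by the water:
0.152×c×(285 − 13.5) = 0.821×4180×(13.5 − 6.05)
41.27 c = 25567  ⇒  c ≈ 619.5 J/(kg·K)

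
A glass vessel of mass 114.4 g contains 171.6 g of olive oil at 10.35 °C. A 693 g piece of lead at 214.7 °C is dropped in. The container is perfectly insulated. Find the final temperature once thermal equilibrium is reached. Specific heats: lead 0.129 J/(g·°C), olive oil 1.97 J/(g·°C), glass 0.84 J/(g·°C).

T_f ≈ 45.2 °C

Taking heat into each body as positive, Σ m c ΔT = 0:
693*0.129*(T − 214.7) + 171.6*1.97*(T − 10.35) + 114.4*0.84*(T − 10.35) = 0
89.4(T − 214.7) + 338.05(T − 10.35) + 96.1(T − 10.35) = 0
523.54 T = 23687
T ≈ 45.24 °C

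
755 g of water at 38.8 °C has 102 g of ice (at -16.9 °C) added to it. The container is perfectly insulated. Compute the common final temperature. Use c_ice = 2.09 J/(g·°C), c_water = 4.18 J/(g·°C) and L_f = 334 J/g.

Heat gained plus heat lost sum to zero:
ice -16.9→0 °C: 102×2.09×16.9 = 3602.7; fusion: m_ice L_f = 102×334 = 34068; warm the meltwater: 426.36 T; water cools: 755×4.18×(T − 38.8) = 3155.9(T − 38.8)
3582.3 T = 122449 − 37671 = 84778
T ≈ 23.67 °C. Since T > 0 °C, the all-ice-melts assumption holds.

T_f ≈ 23.7 °C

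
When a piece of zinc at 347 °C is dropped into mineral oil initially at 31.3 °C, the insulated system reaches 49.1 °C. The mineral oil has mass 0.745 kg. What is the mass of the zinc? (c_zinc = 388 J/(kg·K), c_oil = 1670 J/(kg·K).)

m ≈ 0.192 kg

Conservation of energy gives ΣQ = 0:
m·388·(49.1 − 347) + 0.745·1670·(49.1 − 31.3) = 0
-115585 m = -22146
m = -22146/-115585 ≈ 0.1916 kg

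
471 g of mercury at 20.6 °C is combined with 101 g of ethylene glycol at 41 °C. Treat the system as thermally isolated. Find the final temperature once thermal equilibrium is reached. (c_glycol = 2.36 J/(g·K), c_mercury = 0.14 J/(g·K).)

T_f ≈ 36.6 °C

Setting the total heat transfer to zero:
101*2.36*(T − 41) + 471*0.14*(T − 20.6) = 0
(238.36 + 65.94) T = 238.36*41 + 65.94*20.6
T = 11131/304.3 ≈ 36.58 °C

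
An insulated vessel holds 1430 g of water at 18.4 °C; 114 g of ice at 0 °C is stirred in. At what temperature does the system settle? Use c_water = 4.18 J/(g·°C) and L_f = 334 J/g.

T_f ≈ 11.1 °C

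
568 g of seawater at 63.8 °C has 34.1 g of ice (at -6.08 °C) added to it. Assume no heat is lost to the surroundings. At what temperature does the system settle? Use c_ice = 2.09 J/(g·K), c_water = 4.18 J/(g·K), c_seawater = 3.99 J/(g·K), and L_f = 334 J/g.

T_f ≈ 55.1 °C

Let T be the final temperature. ΣQ_i = 0:
warm ice to 0 °C: 34.1·2.09·(0 − (-6.08)) = 433.32
  melt ice: 34.1·334 = 11389
  warm the meltwater: 142.54 T
  seawater: 2266.3(T − 63.8)
2408.9 T = 144591 − 11823 = 132769
T ≈ 55.12 °C — above 0 °C, consistent with complete melting.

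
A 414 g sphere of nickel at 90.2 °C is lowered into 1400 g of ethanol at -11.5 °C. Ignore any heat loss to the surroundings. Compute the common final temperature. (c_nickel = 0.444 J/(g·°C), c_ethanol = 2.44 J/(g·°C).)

Heat lost by the nickel equals heat gained by the ethanol:
414*0.444*(90.2 − T) = 1400*2.44*(T − (-11.5))
183.82(90.2 − T) = 3416(T − (-11.5))
3599.8 T = -22704  ⇒  T ≈ -6.31 °C

T_f ≈ -6.3 °C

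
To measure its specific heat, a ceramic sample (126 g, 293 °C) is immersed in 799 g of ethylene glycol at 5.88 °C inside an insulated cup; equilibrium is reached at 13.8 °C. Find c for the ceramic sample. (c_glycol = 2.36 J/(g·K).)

c ≈ 0.425 J/(g·K)

Heat lost by the ceramic sample = heat gained by the glycol:
126·c·(293 − 13.8) = 799·2.36·(13.8 − 5.88)
35179 c = 14934  ⇒  c ≈ 0.4245 J/(g·K)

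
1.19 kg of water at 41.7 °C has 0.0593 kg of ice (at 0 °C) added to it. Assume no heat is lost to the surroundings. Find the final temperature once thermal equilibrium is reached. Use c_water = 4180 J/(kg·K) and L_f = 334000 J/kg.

T_f ≈ 35.9 °C

Taking heat into each body as positive, Σ m c ΔT = 0:
melt ice: 0.0593×334000 = 19806
  meltwater 0→T: 0.0593×4180×T = 247.87 T
  water: 4974.2(T − 41.7)
5222.1 T = 207424 − 19806 = 187618
T ≈ 35.93 °C (positive, so assuming full melt was valid).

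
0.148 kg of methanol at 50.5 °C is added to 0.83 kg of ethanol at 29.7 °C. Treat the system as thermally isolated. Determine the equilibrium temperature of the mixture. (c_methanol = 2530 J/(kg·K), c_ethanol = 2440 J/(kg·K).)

T_f ≈ 32.9 °C

Taking heat into each body as positive, Σ m c ΔT = 0:
0.148*2530*(T − 50.5) + 0.83*2440*(T − 29.7) = 0
374.44(T − 50.5) + 2025.2(T − 29.7) = 0
2399.6 T = 79058
T = 79058 / 2399.6 = 32.9 °C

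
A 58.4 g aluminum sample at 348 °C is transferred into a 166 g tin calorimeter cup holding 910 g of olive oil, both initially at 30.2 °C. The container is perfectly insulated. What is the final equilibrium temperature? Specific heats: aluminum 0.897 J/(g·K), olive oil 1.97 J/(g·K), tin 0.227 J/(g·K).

Heat gained plus heat lost sum to zero:
58.4·0.897·(T − 348) + 910·1.97·(T − 30.2) + 166·0.227·(T − 30.2) = 0
(52.38 + 1792.7 + 37.68) T = 52.38·348 + 1792.7·30.2 + 37.68·30.2
T ≈ 39.04 °C

T_f ≈ 39.0 °C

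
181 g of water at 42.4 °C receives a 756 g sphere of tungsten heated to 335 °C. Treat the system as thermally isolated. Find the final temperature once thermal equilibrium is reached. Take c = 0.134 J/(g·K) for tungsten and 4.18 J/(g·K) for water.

T_f ≈ 77.0 °C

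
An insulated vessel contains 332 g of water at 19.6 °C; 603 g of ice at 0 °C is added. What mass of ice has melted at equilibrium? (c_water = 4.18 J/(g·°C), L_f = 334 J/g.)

m_melted ≈ 81.4 g

Water can give up m c ΔT = 332×4.18×19.6 = 27200 J before reaching 0 °C.
Melting all 603 g of ice would need 603×334 = 201402 J.
That's not enough to melt it all — equilibrium is at 0 °C with ice remaining.
Mass melted = 27200/334 ≈ 81.44 g.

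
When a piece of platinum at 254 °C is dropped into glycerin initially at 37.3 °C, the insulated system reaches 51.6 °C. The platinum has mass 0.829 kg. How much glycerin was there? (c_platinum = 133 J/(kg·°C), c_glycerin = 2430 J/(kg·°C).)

m ≈ 0.642 kg

Energy conservation, ΣQ = 0:
0.829×133×(51.6 − 254) + m×2430×(51.6 − 37.3) = 0
34749 m = 22316
m = 22316/34749 ≈ 0.6422 kg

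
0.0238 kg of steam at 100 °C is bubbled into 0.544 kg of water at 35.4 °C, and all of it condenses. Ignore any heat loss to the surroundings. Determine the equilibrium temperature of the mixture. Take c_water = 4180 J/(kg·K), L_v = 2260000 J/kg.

T_f ≈ 60.8 °C

Heat gained plus heat lost sum to zero:
condense steam: −0.0238×2260000 = −53788
  condensed water 100 °C→T: 99.48(T − 100)
  original water: 2273.9(T − 35.4)
2373.4 T = 53788 + 9948.4 + 80497 = 144233
T ≈ 60.77 °C, under the boiling point, so the assumption holds.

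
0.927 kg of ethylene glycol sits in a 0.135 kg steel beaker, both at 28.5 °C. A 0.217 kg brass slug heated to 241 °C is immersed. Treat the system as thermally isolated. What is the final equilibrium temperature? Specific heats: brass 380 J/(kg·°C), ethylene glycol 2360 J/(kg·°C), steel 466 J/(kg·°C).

T_f ≈ 36.0 °C

Conservation of energy gives ΣQ = 0:
0.217×380×(T − 241) + 0.927×2360×(T − 28.5) + 0.135×466×(T − 28.5) = 0
82.46(T − 241) + 2187.7(T − 28.5) + 62.91(T − 28.5) = 0
2333.1 T = 84016
T = 84016 / 2333.1 = 36 °C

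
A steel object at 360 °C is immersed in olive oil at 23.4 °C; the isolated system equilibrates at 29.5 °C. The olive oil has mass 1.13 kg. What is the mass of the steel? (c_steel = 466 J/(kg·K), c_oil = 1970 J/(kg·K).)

m ≈ 0.0882 kg

Setting the total heat transfer to zero:
m×466×(29.5 − 360) + 1.13×1970×(29.5 − 23.4) = 0
-154013 m = -13579
m = -13579/-154013 ≈ 0.08817 kg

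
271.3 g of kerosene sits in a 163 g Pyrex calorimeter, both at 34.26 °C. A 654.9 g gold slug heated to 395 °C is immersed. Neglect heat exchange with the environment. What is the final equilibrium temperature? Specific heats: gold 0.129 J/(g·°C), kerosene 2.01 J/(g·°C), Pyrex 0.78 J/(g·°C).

T_f ≈ 74.5 °C

Energy conservation, ΣQ = 0:
654.9×0.129×(T − 395) + 271.3×2.01×(T − 34.26) + 163×0.78×(T − 34.26) = 0
84.48(T − 395) + 545.31(T − 34.26) + 127.14(T − 34.26) = 0
756.94 T = 56409
T = 56409 / 756.94 = 74.5 °C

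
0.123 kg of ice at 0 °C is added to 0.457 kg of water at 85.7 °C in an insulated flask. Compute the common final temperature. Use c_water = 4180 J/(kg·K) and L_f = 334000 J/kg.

T_f ≈ 50.6 °C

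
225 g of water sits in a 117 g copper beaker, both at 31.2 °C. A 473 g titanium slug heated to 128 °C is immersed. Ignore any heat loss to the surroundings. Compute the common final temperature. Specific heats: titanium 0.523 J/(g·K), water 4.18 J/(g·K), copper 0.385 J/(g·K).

T_f ≈ 50.6 °C

T_f is the heat-capacity-weighted average of the initial temperatures:
T_f = (247.38·128 + 940.5·31.2 + 45.05·31.2) / (247.38 + 940.5 + 45.05)
    = 62414 / 1232.9 ≈ 50.62 °C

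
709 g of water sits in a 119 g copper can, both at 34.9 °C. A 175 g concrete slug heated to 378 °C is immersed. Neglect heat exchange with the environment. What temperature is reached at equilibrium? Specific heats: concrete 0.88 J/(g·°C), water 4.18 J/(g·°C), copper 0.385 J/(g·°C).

T_f is the heat-capacity-weighted average of the initial temperatures:
T_f = (154*378 + 2963.6*34.9 + 45.81*34.9) / (154 + 2963.6 + 45.81)
    = 163241 / 3163.4 ≈ 51.60 °C

T_f ≈ 51.6 °C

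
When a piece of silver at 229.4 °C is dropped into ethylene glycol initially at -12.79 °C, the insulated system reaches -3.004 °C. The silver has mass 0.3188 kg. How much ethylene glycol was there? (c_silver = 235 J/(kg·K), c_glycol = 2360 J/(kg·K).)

m ≈ 0.754 kg

|Q_silver| = |Q_glycol|:
0.3188×235×(229.4 − -3.004) = m×2360×(-3.004 − (-12.79))
23095 m = 17411  ⇒  m ≈ 0.7539 kg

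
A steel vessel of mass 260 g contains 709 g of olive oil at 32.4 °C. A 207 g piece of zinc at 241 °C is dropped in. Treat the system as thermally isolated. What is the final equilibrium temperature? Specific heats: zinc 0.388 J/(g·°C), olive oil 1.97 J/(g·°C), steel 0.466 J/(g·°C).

T_f ≈ 42.9 °C

With ΣQ=0 the equilibrium temperature is the m·c-weighted mean:
T_f = (80.32·241 + 1396.7·32.4 + 121.16·32.4) / (80.32 + 1396.7 + 121.16)
    = 68536 / 1598.2 ≈ 42.88 °C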